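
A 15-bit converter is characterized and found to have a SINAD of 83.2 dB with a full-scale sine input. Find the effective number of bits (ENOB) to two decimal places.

13.53 bits

ENOB = (SINAD − 1.76) / 6.02 = (83.2 − 1.76)/6.02 = 13.528.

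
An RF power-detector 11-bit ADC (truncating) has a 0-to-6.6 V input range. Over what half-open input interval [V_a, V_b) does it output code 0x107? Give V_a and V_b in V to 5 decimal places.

LSB = 6.6/2^11 = 3.223 mV.
Code 0x107 = 263 decimal.
V_a = V_low + 263·LSB = 0.847559 V; V_b = V_low + 264·LSB = 0.850781 V.

[0.84756 V, 0.85078 V)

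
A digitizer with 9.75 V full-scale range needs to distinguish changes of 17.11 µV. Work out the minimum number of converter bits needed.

Number of steps required ≥ 9.75 V / 17.11 µV = 569842.20.
Need 2^N ≥ 569842.20; 2^19 = 524288, 2^20 = 1048576.
Minimum N = 20.

20 bits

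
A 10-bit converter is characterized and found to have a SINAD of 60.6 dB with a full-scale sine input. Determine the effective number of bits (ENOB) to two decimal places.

9.77 bits

ENOB = (SINAD − 1.76) / 6.02 = (60.6 − 1.76)/6.02 = 9.774.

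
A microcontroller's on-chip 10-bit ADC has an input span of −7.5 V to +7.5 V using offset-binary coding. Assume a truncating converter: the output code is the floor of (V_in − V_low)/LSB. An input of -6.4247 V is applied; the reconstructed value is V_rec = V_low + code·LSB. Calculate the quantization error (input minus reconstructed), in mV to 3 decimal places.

5.964 mV

LSB = 15/2^10 = 14.648 mV.
(-6.4247 − (−7.5))/0.0146484 = 73.4071; ⌊·⌋ gives code 73.
Reconstructed: -6.4306641 V.
V_in − V_rec = 0.00596406 V = 5.964 mV.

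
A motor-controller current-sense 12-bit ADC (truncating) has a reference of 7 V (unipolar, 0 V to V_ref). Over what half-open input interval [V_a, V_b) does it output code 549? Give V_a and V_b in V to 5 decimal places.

[0.93823 V, 0.93994 V)

LSB = 7/2^12 = 1.709 mV.
V_a = V_low + 549·LSB = 0.938232 V; V_b = V_low + 550·LSB = 0.939941 V.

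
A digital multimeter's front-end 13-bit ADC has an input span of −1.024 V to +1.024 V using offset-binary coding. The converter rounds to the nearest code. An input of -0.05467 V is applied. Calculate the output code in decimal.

Full-scale span = 2.048 V; LSB = 2.048/2^13 = 250.00 µV.
(V_in − V_low)/LSB = (-0.05467 − (−1.024)) / 0.00025 = 3877.320.
So the output code is 3877.

code 3877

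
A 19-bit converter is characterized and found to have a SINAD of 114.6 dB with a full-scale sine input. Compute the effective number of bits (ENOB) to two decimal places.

18.74 bits

ENOB = (SINAD − 1.76) / 6.02 = (114.6 − 1.76)/6.02 = 18.744.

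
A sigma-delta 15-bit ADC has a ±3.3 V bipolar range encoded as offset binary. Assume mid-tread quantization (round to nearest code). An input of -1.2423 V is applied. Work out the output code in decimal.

code 10216

Full-scale span = 6.6 V; LSB = 6.6/2^15 = 201.42 µV.
(V_in − V_low)/LSB = (-1.2423 − (−3.3)) / 0.000201416 = 10216.169.
So the output code is 10216.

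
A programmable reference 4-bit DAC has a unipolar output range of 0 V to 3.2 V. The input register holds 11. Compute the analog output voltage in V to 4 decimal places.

2.2000 V

LSB = 3.2 V / 2^4 = 200.000 mV.
V_out = 0 + 11 × 0.2 V = 2.2 V.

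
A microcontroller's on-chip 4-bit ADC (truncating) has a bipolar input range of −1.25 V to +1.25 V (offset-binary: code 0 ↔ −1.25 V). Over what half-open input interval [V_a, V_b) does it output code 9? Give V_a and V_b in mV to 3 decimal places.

[156.250 mV, 312.500 mV)

LSB = 2.5/2^4 = 156.250 mV.
V_a = V_low + 9·LSB = 0.15625 V; V_b = V_low + 10·LSB = 0.3125 V.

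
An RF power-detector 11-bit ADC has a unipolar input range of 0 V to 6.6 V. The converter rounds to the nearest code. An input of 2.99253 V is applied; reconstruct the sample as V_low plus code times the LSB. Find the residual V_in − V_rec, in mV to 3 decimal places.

-1.318 mV

Step size: 6.6 V ÷ 2^11 = 3.223 mV.
Scaled input = 928.5911 LSBs, so code = 929.
Code 929 maps back to 0 + 929×0.00322266 V = 2.9938477 V.
Difference: -0.00131766 V → -1.318 mV.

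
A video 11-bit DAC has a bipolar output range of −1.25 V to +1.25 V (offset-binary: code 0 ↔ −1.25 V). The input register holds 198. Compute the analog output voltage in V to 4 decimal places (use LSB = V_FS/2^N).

LSB = 2.5 V / 2^11 = 1.221 mV.
V_out = (−1.25) + 198 × 0.0012207 V = -1.0083 V.

-1.0083 V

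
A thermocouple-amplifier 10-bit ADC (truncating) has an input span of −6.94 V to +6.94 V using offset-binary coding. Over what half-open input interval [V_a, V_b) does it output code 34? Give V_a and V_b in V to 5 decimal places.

LSB = 13.88/2^10 = 13.555 mV.
V_a = V_low + 34·LSB = -6.47914 V; V_b = V_low + 35·LSB = -6.46559 V.

[-6.47914 V, -6.46559 V)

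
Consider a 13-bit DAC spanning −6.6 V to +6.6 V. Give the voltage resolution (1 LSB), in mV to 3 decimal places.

1.611 mV

Full-scale span = 13.2 V.
LSB = 13.2 / 2^13 = 13.2 / 8192 = 0.00161133 V = 1.611 mV.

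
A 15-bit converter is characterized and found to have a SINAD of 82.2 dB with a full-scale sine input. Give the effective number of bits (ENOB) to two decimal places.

ENOB = (SINAD − 1.76) / 6.02 = (82.2 − 1.76)/6.02 = 13.362.

13.36 bits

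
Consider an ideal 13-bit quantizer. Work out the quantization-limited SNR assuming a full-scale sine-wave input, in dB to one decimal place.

SNR ≈ 6.02·N + 1.76 dB = 6.02·13 + 1.76 = 80.02 dB.

80.0 dB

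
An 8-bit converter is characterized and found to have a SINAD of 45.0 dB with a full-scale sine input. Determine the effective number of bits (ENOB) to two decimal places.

ENOB = (SINAD − 1.76) / 6.02 = (45.0 − 1.76)/6.02 = 7.183.

7.18 bits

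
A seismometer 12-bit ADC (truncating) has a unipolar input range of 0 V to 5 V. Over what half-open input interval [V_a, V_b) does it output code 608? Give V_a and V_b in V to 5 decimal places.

[0.74219 V, 0.74341 V)

LSB = 5/2^12 = 1.221 mV.
V_a = V_low + 608·LSB = 0.742188 V; V_b = V_low + 609·LSB = 0.743408 V.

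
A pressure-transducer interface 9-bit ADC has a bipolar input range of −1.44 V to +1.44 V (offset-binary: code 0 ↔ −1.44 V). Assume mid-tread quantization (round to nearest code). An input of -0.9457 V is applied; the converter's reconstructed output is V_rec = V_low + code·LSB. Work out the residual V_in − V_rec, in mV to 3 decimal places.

One LSB is 2.88 V / 512 = 5.625 mV.
(V_in − V_low)/LSB = (-0.9457 − (−1.44))/0.005625 = 87.8756 → code 88 (round).
Reconstructed: -0.945 V.
V_in − V_rec = -0.0007 V = -0.700 mV.

-0.700 mV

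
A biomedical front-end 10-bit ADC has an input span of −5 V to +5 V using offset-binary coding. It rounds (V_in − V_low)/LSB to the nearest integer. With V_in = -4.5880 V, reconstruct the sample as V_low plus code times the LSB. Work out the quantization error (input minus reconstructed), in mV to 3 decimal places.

One LSB is 10 V / 1024 = 9.766 mV.
(-4.5880 − (−5))/0.00976562 = 42.1888; round gives code 42.
Reconstructed: -4.5898438 V.
Difference: 0.00184375 V → 1.844 mV.

1.844 mV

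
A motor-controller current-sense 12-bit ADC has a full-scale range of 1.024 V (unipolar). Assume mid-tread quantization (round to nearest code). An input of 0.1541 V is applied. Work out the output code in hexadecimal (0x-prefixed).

code 0x268 (decimal 616)

Full-scale span = 1.024 V; LSB = 1.024/2^12 = 250.00 µV.
Input sits at 616.400 steps above V_low.
Round → code 616.
In hexadecimal (0x-prefixed): 0x268.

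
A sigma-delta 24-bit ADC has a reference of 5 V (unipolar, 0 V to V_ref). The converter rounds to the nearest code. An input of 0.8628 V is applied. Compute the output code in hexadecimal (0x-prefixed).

With 16777216 levels over 5 V, one step is 0.30 µV.
(V_in − V_low)/LSB = (0.8628 − 0) / 2.98023e-07 = 2895076.393.
So the output code is 2895076.
In hexadecimal (0x-prefixed): 0x2C2CE4.

code 0x2C2CE4 (decimal 2895076)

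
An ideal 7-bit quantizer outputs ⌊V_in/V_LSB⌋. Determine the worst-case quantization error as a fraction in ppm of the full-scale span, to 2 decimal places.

Truncating → worst-case error = 1 LSB = V_FS/2^7, so 1e+06/128 = 7812.5 ppm of full scale.

7812.50 ppm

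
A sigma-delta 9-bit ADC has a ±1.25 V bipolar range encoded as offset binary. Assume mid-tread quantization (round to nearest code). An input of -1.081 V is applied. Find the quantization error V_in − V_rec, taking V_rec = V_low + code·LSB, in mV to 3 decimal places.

-1.898 mV

One LSB is 2.5 V / 512 = 4.883 mV.
(-1.081 − (−1.25))/0.00488281 = 34.6112; round gives code 35.
Code 35 maps back to (−1.25) + 35×0.00488281 V = -1.0791016 V.
Difference: -0.00189844 V → -1.898 mV.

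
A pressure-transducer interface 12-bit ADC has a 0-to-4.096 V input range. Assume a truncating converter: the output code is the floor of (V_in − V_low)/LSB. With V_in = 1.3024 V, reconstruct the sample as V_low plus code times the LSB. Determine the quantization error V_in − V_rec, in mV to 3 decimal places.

LSB = 4.096/2^12 = 1.000 mV.
(1.3024 − 0)/0.001 = 1302.4000; ⌊·⌋ gives code 1302.
V_rec = 0 + 1302·0.001 = 1.302 V.
V_in − V_rec = 0.0004 V = 0.400 mV.

0.400 mV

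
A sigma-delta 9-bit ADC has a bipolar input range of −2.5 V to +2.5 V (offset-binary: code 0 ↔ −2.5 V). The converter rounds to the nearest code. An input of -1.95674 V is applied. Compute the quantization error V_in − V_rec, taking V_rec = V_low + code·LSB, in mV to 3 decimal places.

LSB = 5/2^9 = 9.766 mV.
(V_in − V_low)/LSB = (-1.95674 − (−2.5))/0.00976562 = 55.6298 → code 56 (round).
V_rec = (−2.5) + 56·0.00976562 = -1.953125 V.
Error = -1.95674 − (−1.953125) = -0.003615 V = -3.615 mV.

-3.615 mV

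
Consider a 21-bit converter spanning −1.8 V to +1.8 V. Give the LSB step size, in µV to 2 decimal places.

Full-scale span = 3.6 V.
LSB = 3.6 / 2^21 = 3.6 / 2097152 = 1.71661e-06 V = 1.72 µV.

1.72 µV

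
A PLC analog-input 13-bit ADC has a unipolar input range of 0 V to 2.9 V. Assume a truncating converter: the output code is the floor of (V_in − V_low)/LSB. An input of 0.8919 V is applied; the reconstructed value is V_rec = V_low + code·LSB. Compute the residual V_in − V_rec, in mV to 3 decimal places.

0.164 mV

LSB = 2.9/2^13 = 354.00 µV.
(V_in − V_low)/LSB = (0.8919 − 0)/0.000354004 = 2519.4637 → code 2519 (floor).
V_rec = 0 + 2519·0.000354004 = 0.89173584 V.
Difference: 0.00016416 V → 0.164 mV.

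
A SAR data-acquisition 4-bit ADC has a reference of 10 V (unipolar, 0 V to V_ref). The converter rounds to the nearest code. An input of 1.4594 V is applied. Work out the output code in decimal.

code 2

LSB = 10 V / 16 = 0.6250 V.
(1.4594 − 0) / 0.625 = 2.335 LSBs.
round(2.335) = 2.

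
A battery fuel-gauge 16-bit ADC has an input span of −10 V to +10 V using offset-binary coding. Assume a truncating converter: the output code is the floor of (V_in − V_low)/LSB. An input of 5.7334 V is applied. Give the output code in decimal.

code 51555

With 65536 levels over 20 V, one step is 305.18 µV.
(5.7334 − (−10)) / 0.000305176 = 51555.205 LSBs.
Floor → code 51555.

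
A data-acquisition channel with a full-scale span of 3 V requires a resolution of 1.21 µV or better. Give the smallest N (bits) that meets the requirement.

Number of steps required ≥ 3 V / 1.21 µV = 2479338.84.
Need 2^N ≥ 2479338.84; 2^21 = 2097152, 2^22 = 4194304.
Minimum N = 22.

22 bits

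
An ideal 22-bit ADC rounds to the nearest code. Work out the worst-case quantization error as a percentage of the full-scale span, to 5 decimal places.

0.00001 %

Rounding → worst-case error = ½ LSB = V_FS/2^23, so 100/8388608 = 1.19209e-05 % of full scale.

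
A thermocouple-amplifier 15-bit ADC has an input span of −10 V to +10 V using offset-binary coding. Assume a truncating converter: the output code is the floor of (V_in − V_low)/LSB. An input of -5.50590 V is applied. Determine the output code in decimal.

With 32768 levels over 20 V, one step is 0.610 mV.
(-5.50590 − (−10)) / 0.000610352 = 7363.133 LSBs.
Floor → code 7363.

code 7363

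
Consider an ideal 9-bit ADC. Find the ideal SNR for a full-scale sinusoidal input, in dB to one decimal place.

SNR ≈ 6.02·N + 1.76 dB = 6.02·9 + 1.76 = 55.94 dB.

55.9 dB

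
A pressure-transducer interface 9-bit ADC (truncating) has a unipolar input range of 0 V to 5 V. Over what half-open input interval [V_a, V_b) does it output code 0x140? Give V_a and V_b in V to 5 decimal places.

[3.12500 V, 3.13477 V)

LSB = 5/2^9 = 9.766 mV.
Code 0x140 = 320 decimal.
V_a = V_low + 320·LSB = 3.125 V; V_b = V_low + 321·LSB = 3.13477 V.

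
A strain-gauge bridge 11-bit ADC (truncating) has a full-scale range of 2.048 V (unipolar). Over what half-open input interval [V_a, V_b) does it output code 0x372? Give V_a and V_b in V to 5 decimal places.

LSB = 2.048/2^11 = 1.000 mV.
Code 0x372 = 882 decimal.
V_a = V_low + 882·LSB = 0.882 V; V_b = V_low + 883·LSB = 0.883 V.

[0.88200 V, 0.88300 V)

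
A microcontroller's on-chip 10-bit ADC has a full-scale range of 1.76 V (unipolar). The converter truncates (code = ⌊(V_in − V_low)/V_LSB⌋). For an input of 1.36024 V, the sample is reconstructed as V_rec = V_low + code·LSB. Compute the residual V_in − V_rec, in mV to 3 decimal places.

One LSB is 1.76 V / 1024 = 1.719 mV.
(V_in − V_low)/LSB = (1.36024 − 0)/0.00171875 = 791.4124 → code 791 (floor).
Reconstructed: 1.3595313 V.
Difference: 0.00070875 V → 0.709 mV.

0.709 mV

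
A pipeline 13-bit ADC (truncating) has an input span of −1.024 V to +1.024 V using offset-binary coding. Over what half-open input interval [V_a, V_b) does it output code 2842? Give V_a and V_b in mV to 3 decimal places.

[-313.500 mV, -313.250 mV)

LSB = 2.048/2^13 = 250.00 µV.
V_a = V_low + 2842·LSB = -0.3135 V; V_b = V_low + 2843·LSB = -0.31325 V.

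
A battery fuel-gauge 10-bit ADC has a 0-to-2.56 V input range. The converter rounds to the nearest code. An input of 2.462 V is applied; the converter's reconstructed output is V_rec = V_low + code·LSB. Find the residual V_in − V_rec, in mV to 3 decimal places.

-0.500 mV

Step size: 2.56 V ÷ 2^10 = 2.500 mV.
(V_in − V_low)/LSB = (2.462 − 0)/0.0025 = 984.8000 → code 985 (round).
Reconstructed: 2.4625 V.
Difference: -0.0005 V → -0.500 mV.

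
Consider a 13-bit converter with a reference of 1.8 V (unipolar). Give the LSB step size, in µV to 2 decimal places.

Full-scale span = 1.8 V.
LSB = 1.8 / 2^13 = 1.8 / 8192 = 0.000219727 V = 219.73 µV.

219.73 µV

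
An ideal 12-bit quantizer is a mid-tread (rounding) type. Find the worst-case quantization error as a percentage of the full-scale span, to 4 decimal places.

Rounding → worst-case error = ½ LSB = V_FS/2^13, so 100/8192 = 0.012207 % of full scale.

0.0122 %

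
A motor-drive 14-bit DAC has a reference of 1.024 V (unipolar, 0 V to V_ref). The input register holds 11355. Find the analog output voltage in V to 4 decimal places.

0.7097 V

LSB = 1.024 V / 2^14 = 62.50 µV.
V_out = 0 + 11355 × 6.25e-05 V = 0.709688 V.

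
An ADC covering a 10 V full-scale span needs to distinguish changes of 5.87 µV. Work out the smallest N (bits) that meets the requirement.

21 bits

Number of steps required ≥ 10 V / 5.87 µV = 1703577.51.
Need 2^N ≥ 1703577.51; 2^20 = 1048576, 2^21 = 2097152.
Minimum N = 21.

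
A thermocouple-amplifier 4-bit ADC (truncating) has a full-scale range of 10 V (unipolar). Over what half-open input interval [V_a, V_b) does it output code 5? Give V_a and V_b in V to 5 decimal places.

[3.12500 V, 3.75000 V)

LSB = 10/2^4 = 0.6250 V.
V_a = V_low + 5·LSB = 3.125 V; V_b = V_low + 6·LSB = 3.75 V.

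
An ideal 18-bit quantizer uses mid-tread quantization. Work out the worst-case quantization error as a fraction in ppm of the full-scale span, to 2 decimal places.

1.91 ppm

Rounding → worst-case error = ½ LSB = V_FS/2^19, so 1e+06/524288 = 1.90735 ppm of full scale.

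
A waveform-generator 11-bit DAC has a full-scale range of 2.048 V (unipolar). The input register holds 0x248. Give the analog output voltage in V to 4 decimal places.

LSB = 2.048 V / 2^11 = 1.000 mV.
Code 0x248 = 584 decimal.
V_out = 0 + 584 × 0.001 V = 0.584 V.

0.5840 V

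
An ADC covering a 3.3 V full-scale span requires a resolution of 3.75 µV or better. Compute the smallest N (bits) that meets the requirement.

Number of steps required ≥ 3.3 V / 3.75 µV = 880000.00.
Need 2^N ≥ 880000.00; 2^19 = 524288, 2^20 = 1048576.
Minimum N = 20.

20 bits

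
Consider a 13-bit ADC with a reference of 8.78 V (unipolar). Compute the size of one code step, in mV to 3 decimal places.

Full-scale span = 8.78 V.
LSB = 8.78 / 2^13 = 8.78 / 8192 = 0.00107178 V = 1.072 mV.

1.072 mV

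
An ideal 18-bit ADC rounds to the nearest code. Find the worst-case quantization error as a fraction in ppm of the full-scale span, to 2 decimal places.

1.91 ppm

Rounding → worst-case error = ½ LSB = V_FS/2^19, so 1e+06/524288 = 1.90735 ppm of full scale.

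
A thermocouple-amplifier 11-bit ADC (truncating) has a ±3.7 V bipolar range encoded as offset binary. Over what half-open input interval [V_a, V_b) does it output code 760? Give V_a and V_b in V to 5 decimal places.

[-0.95391 V, -0.95029 V)

LSB = 7.4/2^11 = 3.613 mV.
V_a = V_low + 760·LSB = -0.953906 V; V_b = V_low + 761·LSB = -0.950293 V.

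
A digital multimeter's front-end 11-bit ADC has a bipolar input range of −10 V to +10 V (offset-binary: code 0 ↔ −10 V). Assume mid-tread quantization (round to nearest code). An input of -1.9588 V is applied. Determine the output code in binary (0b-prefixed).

LSB = 20 V / 2048 = 9.766 mV.
Input sits at 823.419 steps above V_low.
round(823.419) = 823.
In binary (0b-prefixed): 0b1100110111.

code 0b1100110111 (decimal 823)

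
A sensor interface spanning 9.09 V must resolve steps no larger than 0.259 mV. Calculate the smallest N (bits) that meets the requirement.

16 bits

Number of steps required ≥ 9.09 V / 0.259 mV = 35096.53.
Need 2^N ≥ 35096.53; 2^15 = 32768, 2^16 = 65536.
Minimum N = 16.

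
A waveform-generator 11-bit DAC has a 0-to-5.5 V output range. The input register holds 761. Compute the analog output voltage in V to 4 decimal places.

LSB = 5.5 V / 2^11 = 2.686 mV.
V_out = 0 + 761 × 0.00268555 V = 2.0437 V.

2.0437 V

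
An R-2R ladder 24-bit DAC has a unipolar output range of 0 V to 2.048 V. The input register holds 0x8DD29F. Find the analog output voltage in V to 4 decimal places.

LSB = 2.048 V / 2^24 = 0.12 µV.
Code 0x8DD29F = 9294495 decimal.
V_out = 0 + 9294495 × 1.2207e-07 V = 1.13458 V.

1.1346 V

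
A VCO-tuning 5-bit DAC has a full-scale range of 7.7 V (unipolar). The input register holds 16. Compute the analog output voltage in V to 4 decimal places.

LSB = 7.7 V / 2^5 = 240.625 mV.
V_out = 0 + 16 × 0.240625 V = 3.85 V.

3.8500 V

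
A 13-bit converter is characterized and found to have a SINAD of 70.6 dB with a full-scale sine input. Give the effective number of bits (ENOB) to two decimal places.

ENOB = (SINAD − 1.76) / 6.02 = (70.6 − 1.76)/6.02 = 11.435.

11.44 bits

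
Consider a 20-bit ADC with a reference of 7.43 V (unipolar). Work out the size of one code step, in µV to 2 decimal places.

Full-scale span = 7.43 V.
LSB = 7.43 / 2^20 = 7.43 / 1048576 = 7.0858e-06 V = 7.09 µV.

7.09 µV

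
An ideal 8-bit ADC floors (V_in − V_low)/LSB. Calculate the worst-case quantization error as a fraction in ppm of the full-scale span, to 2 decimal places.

3906.25 ppm

Truncating → worst-case error = 1 LSB = V_FS/2^8, so 1e+06/256 = 3906.25 ppm of full scale.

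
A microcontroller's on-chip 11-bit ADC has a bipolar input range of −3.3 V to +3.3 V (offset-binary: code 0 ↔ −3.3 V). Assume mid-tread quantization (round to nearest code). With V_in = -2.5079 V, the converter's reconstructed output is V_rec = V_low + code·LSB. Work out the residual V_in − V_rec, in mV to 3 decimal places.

-0.673 mV

One LSB is 6.6 V / 2048 = 3.223 mV.
(-2.5079 − (−3.3))/0.00322266 = 245.7910; round gives code 246.
Code 246 maps back to (−3.3) + 246×0.00322266 V = -2.5072266 V.
Difference: -0.000673437 V → -0.673 mV.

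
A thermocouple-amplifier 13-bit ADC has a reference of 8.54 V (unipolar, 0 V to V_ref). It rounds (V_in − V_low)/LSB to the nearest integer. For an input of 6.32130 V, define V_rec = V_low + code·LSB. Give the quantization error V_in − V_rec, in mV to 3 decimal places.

LSB = 8.54/2^13 = 1.042 mV.
(V_in − V_low)/LSB = (6.32130 − 0)/0.00104248 = 6063.7107 → code 6064 (round).
Code 6064 maps back to 0 + 6064×0.00104248 V = 6.3216016 V.
Difference: -0.000301563 V → -0.302 mV.

-0.302 mV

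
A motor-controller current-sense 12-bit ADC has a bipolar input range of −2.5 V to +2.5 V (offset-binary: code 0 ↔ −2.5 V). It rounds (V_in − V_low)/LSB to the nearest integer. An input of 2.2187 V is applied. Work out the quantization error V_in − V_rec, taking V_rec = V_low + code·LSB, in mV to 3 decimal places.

Step size: 5 V ÷ 2^12 = 1.221 mV.
(2.2187 − (−2.5))/0.0012207 = 3865.5590; round gives code 3866.
Code 3866 maps back to (−2.5) + 3866×0.0012207 V = 2.2192383 V.
V_in − V_rec = -0.000538281 V = -0.538 mV.

-0.538 mV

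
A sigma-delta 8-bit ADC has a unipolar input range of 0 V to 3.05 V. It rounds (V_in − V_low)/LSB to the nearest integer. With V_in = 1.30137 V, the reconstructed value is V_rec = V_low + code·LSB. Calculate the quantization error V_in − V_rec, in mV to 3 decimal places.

2.737 mV

One LSB is 3.05 V / 256 = 11.914 mV.
(1.30137 − 0)/0.0119141 = 109.2297; round gives code 109.
Reconstructed: 1.2986328 V.
V_in − V_rec = 0.00273719 V = 2.737 mV.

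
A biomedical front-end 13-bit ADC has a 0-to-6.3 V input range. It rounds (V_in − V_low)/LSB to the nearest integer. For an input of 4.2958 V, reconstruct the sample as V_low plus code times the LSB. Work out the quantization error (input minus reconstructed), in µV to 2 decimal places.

-74.02 µV

One LSB is 6.3 V / 8192 = 0.769 mV.
(4.2958 − 0)/0.000769043 = 5585.9037; round gives code 5586.
Reconstructed: 4.295874 V.
V_in − V_rec = -7.40234e-05 V = -74.02 µV.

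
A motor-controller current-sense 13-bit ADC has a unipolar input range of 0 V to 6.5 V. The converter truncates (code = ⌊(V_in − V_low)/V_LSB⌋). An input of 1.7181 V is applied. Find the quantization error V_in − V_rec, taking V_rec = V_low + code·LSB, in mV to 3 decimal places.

One LSB is 6.5 V / 8192 = 0.793 mV.
Scaled input = 2165.3346 LSBs, so code = 2165.
Reconstructed: 1.7178345 V.
Difference: 0.000265527 V → 0.266 mV.

0.266 mV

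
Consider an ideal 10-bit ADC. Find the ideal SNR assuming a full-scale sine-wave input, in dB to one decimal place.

SNR ≈ 6.02·N + 1.76 dB = 6.02·10 + 1.76 = 61.96 dB.

62.0 dB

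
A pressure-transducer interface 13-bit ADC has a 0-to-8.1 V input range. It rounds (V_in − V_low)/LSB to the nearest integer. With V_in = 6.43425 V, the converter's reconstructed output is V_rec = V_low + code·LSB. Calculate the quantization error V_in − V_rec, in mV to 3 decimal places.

One LSB is 8.1 V / 8192 = 0.989 mV.
(V_in − V_low)/LSB = (6.43425 − 0)/0.00098877 = 6507.3304 → code 6507 (round).
Reconstructed: 6.4339233 V.
Error = 6.43425 − 6.4339233 = 0.00032666 V = 0.327 mV.

0.327 mV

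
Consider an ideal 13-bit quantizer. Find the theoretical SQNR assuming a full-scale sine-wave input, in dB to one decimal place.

80.0 dB

SNR ≈ 6.02·N + 1.76 dB = 6.02·13 + 1.76 = 80.02 dB.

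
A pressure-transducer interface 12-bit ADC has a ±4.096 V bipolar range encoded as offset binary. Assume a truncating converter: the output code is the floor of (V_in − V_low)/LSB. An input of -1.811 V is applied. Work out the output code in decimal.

Full-scale span = 8.192 V; LSB = 8.192/2^12 = 2.000 mV.
Input sits at 1142.500 steps above V_low.
Floor → code 1142.

code 1142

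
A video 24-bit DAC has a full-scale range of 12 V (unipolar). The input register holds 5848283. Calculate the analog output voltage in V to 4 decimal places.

LSB = 12 V / 2^24 = 0.72 µV.
V_out = 0 + 5848283 × 7.15256e-07 V = 4.18302 V.

4.1830 V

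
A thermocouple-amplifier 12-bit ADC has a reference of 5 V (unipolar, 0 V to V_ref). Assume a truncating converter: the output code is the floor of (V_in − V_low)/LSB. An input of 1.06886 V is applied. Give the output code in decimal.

Full-scale span = 5 V; LSB = 5/2^12 = 1.221 mV.
Input sits at 875.610 steps above V_low.
⌊·⌋(875.610) = 875.

code 875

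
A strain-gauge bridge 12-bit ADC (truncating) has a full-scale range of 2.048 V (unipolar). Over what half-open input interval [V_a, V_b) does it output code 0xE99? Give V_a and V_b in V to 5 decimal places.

LSB = 2.048/2^12 = 0.500 mV.
Code 0xE99 = 3737 decimal.
V_a = V_low + 3737·LSB = 1.8685 V; V_b = V_low + 3738·LSB = 1.869 V.

[1.86850 V, 1.86900 V)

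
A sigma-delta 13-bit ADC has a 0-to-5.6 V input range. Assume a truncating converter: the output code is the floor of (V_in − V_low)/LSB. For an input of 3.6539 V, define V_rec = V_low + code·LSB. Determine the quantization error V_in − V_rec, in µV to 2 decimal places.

LSB = 5.6/2^13 = 0.684 mV.
Scaled input = 5345.1337 LSBs, so code = 5345.
Reconstructed: 3.6538086 V.
Error = 3.6539 − 3.6538086 = 9.14063e-05 V = 91.41 µV.

91.41 µV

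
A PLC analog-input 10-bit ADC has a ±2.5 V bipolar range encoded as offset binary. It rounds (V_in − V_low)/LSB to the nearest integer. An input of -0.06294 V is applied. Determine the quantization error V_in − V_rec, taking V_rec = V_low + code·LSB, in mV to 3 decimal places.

One LSB is 5 V / 1024 = 4.883 mV.
(-0.06294 − (−2.5))/0.00488281 = 499.1099; round gives code 499.
Reconstructed: -0.063476562 V.
Difference: 0.000536563 V → 0.537 mV.

0.537 mV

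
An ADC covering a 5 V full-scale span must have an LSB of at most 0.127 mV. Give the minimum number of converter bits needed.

16 bits

Number of steps required ≥ 5 V / 0.127 mV = 39370.08.
Need 2^N ≥ 39370.08; 2^15 = 32768, 2^16 = 65536.
Minimum N = 16.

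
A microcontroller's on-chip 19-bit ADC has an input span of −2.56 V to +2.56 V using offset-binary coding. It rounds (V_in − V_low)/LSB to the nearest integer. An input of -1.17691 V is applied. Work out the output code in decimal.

With 524288 levels over 5.12 V, one step is 9.77 µV.
(V_in − V_low)/LSB = (-1.17691 − (−2.56)) / 9.76563e-06 = 141628.416.
Round → code 141628.

code 141628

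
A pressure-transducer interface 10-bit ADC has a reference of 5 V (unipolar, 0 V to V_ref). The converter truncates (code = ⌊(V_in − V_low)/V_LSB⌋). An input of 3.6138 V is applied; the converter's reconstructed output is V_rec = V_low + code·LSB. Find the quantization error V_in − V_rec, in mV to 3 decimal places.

0.519 mV

LSB = 5/2^10 = 4.883 mV.
(3.6138 − 0)/0.00488281 = 740.1062; ⌊·⌋ gives code 740.
Reconstructed: 3.6132812 V.
Difference: 0.00051875 V → 0.519 mV.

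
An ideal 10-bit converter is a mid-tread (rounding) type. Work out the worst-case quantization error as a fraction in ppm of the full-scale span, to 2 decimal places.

Rounding → worst-case error = ½ LSB = V_FS/2^11, so 1e+06/2048 = 488.281 ppm of full scale.

488.28 ppm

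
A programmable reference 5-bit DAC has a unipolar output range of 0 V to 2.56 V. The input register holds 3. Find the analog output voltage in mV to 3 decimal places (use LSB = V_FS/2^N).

LSB = 2.56 V / 2^5 = 80.000 mV.
V_out = 0 + 3 × 0.08 V = 0.24 V.
= 240.000 mV.

240.000 mV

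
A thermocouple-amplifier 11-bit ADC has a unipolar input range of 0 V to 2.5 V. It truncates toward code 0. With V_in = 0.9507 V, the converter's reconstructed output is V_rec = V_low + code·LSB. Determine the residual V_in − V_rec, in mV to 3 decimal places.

0.993 mV

Step size: 2.5 V ÷ 2^11 = 1.221 mV.
(V_in − V_low)/LSB = (0.9507 − 0)/0.0012207 = 778.8134 → code 778 (floor).
Code 778 maps back to 0 + 778×0.0012207 V = 0.94970703 V.
Difference: 0.000992969 V → 0.993 mV.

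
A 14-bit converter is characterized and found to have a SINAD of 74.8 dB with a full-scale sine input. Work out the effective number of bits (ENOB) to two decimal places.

ENOB = (SINAD − 1.76) / 6.02 = (74.8 − 1.76)/6.02 = 12.133.

12.13 bits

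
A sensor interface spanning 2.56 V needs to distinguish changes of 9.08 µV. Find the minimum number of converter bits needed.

19 bits

Number of steps required ≥ 2.56 V / 9.08 µV = 281938.33.
Need 2^N ≥ 281938.33; 2^18 = 262144, 2^19 = 524288.
Minimum N = 19.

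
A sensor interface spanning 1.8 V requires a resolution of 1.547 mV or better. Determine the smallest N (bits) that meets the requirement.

11 bits

Number of steps required ≥ 1.8 V / 1.547 mV = 1163.54.
Need 2^N ≥ 1163.54; 2^10 = 1024, 2^11 = 2048.
Minimum N = 11.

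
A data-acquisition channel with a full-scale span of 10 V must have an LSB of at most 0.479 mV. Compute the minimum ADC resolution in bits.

15 bits

Number of steps required ≥ 10 V / 0.479 mV = 20876.83.
Need 2^N ≥ 20876.83; 2^14 = 16384, 2^15 = 32768.
Minimum N = 15.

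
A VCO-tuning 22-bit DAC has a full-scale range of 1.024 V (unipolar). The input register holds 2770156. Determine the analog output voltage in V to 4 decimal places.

LSB = 1.024 V / 2^22 = 0.24 µV.
V_out = 0 + 2770156 × 2.44141e-07 V = 0.676308 V.

0.6763 V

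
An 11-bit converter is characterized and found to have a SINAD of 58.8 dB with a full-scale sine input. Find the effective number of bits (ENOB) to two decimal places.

ENOB = (SINAD − 1.76) / 6.02 = (58.8 − 1.76)/6.02 = 9.475.

9.48 bits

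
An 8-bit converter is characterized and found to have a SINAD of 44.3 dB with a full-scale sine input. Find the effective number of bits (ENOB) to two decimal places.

ENOB = (SINAD − 1.76) / 6.02 = (44.3 − 1.76)/6.02 = 7.066.

7.07 bits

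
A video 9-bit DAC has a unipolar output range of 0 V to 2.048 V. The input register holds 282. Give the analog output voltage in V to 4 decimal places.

LSB = 2.048 V / 2^9 = 4.000 mV.
V_out = 0 + 282 × 0.004 V = 1.128 V.

1.1280 V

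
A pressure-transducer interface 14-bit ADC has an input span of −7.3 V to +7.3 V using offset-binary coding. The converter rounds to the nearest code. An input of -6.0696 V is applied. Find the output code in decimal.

code 1381

With 16384 levels over 14.6 V, one step is 0.891 mV.
(V_in − V_low)/LSB = (-6.0696 − (−7.3)) / 0.000891113 = 1380.745.
Round → code 1381.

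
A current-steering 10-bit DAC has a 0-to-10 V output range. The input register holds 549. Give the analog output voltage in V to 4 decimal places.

5.3613 V

LSB = 10 V / 2^10 = 9.766 mV.
V_out = 0 + 549 × 0.00976562 V = 5.36133 V.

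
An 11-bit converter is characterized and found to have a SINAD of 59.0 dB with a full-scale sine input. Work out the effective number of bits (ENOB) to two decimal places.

ENOB = (SINAD − 1.76) / 6.02 = (59.0 − 1.76)/6.02 = 9.508.

9.51 bits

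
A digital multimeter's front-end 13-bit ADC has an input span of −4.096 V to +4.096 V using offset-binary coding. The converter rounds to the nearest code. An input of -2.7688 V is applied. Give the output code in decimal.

Full-scale span = 8.192 V; LSB = 8.192/2^13 = 1.000 mV.
(-2.7688 − (−4.096)) / 0.001 = 1327.200 LSBs.
So the output code is 1327.

code 1327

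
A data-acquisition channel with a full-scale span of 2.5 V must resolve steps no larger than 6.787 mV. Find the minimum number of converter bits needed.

Number of steps required ≥ 2.5 V / 6.787 mV = 368.35.
Need 2^N ≥ 368.35; 2^8 = 256, 2^9 = 512.
Minimum N = 9.

9 bits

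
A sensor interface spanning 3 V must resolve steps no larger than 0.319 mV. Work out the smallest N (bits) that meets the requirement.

14 bits

Number of steps required ≥ 3 V / 0.319 mV = 9404.39.
Need 2^N ≥ 9404.39; 2^13 = 8192, 2^14 = 16384.
Minimum N = 14.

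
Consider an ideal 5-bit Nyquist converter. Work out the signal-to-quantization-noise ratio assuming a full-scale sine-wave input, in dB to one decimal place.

31.9 dB

SNR ≈ 6.02·N + 1.76 dB = 6.02·5 + 1.76 = 31.86 dB.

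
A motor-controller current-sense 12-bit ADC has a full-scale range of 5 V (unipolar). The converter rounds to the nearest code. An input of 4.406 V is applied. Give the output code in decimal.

code 3609

Full-scale span = 5 V; LSB = 5/2^12 = 1.221 mV.
Input sits at 3609.395 steps above V_low.
Round → code 3609.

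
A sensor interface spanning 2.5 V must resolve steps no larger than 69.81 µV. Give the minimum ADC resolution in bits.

Number of steps required ≥ 2.5 V / 69.81 µV = 35811.49.
Need 2^N ≥ 35811.49; 2^15 = 32768, 2^16 = 65536.
Minimum N = 16.

16 bits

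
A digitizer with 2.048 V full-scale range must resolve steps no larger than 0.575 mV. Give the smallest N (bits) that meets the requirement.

Number of steps required ≥ 2.048 V / 0.575 mV = 3561.74.
Need 2^N ≥ 3561.74; 2^11 = 2048, 2^12 = 4096.
Minimum N = 12.

12 bits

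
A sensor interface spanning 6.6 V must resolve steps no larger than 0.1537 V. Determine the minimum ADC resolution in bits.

6 bits

Number of steps required ≥ 6.6 V / 0.1537 V = 42.94.
Need 2^N ≥ 42.94; 2^5 = 32, 2^6 = 64.
Minimum N = 6.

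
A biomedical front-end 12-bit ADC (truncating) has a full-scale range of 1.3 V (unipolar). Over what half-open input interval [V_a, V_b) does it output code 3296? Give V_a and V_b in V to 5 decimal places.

LSB = 1.3/2^12 = 317.38 µV.
V_a = V_low + 3296·LSB = 1.04609 V; V_b = V_low + 3297·LSB = 1.04641 V.

[1.04609 V, 1.04641 V)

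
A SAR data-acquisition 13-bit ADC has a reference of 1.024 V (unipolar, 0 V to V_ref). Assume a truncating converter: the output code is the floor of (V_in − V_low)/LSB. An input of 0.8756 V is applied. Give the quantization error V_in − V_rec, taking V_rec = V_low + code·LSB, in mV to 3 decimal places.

0.100 mV

One LSB is 1.024 V / 8192 = 125.00 µV.
(0.8756 − 0)/0.000125 = 7004.8000; ⌊·⌋ gives code 7004.
Reconstructed: 0.8755 V.
V_in − V_rec = 0.0001 V = 0.100 mV.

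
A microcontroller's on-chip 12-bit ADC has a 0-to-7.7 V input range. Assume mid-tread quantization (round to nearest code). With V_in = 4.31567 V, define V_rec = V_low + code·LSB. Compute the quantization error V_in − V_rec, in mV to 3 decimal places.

One LSB is 7.7 V / 4096 = 1.880 mV.
(4.31567 − 0)/0.00187988 = 2295.7122; round gives code 2296.
Reconstructed: 4.3162109 V.
V_in − V_rec = -0.000540937 V = -0.541 mV.

-0.541 mV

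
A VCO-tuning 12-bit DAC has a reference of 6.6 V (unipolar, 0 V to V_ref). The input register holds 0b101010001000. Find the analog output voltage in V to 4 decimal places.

LSB = 6.6 V / 2^12 = 1.611 mV.
Code 0b101010001000 = 2696 decimal.
V_out = 0 + 2696 × 0.00161133 V = 4.34414 V.

4.3441 V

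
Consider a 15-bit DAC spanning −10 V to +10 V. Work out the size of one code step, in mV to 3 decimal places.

0.610 mV

Full-scale span = 20 V.
LSB = 20 / 2^15 = 20 / 32768 = 0.000610352 V = 0.610 mV.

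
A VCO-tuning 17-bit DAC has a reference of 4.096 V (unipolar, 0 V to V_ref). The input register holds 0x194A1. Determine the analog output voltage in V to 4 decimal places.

3.2370 V

LSB = 4.096 V / 2^17 = 31.25 µV.
Code 0x194A1 = 103585 decimal.
V_out = 0 + 103585 × 3.125e-05 V = 3.23703 V.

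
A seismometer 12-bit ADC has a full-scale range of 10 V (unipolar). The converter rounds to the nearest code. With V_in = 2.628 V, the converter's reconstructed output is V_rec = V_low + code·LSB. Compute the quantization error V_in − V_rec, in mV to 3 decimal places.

1.047 mV

LSB = 10/2^12 = 2.441 mV.
Scaled input = 1076.4288 LSBs, so code = 1076.
V_rec = 0 + 1076·0.00244141 = 2.6269531 V.
Difference: 0.00104688 V → 1.047 mV.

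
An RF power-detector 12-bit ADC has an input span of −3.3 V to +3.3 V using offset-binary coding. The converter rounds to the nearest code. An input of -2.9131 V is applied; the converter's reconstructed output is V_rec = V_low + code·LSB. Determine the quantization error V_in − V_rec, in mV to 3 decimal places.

0.181 mV

One LSB is 6.6 V / 4096 = 1.611 mV.
Scaled input = 240.1125 LSBs, so code = 240.
V_rec = (−3.3) + 240·0.00161133 = -2.9132812 V.
Difference: 0.00018125 V → 0.181 mV.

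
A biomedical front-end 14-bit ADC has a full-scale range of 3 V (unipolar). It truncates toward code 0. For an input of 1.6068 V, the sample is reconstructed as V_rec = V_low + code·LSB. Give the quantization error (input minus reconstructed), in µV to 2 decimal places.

Step size: 3 V ÷ 2^14 = 183.11 µV.
(V_in − V_low)/LSB = (1.6068 − 0)/0.000183105 = 8775.2704 → code 8775 (floor).
Reconstructed: 1.6067505 V.
Error = 1.6068 − 1.6067505 = 4.95117e-05 V = 49.51 µV.

49.51 µV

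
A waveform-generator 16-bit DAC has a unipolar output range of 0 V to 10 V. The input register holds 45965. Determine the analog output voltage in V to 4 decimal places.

7.0137 V

LSB = 10 V / 2^16 = 152.59 µV.
V_out = 0 + 45965 × 0.000152588 V = 7.0137 V.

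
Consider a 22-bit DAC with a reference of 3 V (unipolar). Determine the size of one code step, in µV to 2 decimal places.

0.72 µV

Full-scale span = 3 V.
LSB = 3 / 2^22 = 3 / 4194304 = 7.15256e-07 V = 0.72 µV.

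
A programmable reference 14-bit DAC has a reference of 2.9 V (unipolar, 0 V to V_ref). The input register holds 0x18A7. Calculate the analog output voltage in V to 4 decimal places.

LSB = 2.9 V / 2^14 = 177.00 µV.
Code 0x18A7 = 6311 decimal.
V_out = 0 + 6311 × 0.000177002 V = 1.11706 V.

1.1171 V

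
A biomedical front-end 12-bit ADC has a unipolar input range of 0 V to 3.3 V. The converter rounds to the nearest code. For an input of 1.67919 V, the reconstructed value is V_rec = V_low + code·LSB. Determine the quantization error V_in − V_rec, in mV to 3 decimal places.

Step size: 3.3 V ÷ 2^12 = 0.806 mV.
(V_in − V_low)/LSB = (1.67919 − 0)/0.000805664 = 2084.2310 → code 2084 (round).
Reconstructed: 1.6790039 V.
Difference: 0.000186094 V → 0.186 mV.

0.186 mV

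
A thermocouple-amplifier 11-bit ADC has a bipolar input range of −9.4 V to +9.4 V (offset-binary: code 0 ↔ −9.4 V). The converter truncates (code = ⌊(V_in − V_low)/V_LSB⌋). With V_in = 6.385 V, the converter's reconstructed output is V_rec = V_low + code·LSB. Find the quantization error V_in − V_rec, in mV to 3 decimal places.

5.117 mV

Step size: 18.8 V ÷ 2^11 = 9.180 mV.
(V_in − V_low)/LSB = (6.385 − (−9.4))/0.00917969 = 1719.5574 → code 1719 (floor).
Code 1719 maps back to (−9.4) + 1719×0.00917969 V = 6.3798828 V.
Difference: 0.00511719 V → 5.117 mV.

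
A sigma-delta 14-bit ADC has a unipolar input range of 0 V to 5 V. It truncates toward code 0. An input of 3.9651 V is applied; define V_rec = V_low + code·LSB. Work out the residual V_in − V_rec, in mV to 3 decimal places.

0.256 mV

One LSB is 5 V / 16384 = 305.18 µV.
(V_in − V_low)/LSB = (3.9651 − 0)/0.000305176 = 12992.8397 → code 12992 (floor).
Reconstructed: 3.9648438 V.
Error = 3.9651 − 3.9648438 = 0.00025625 V = 0.256 mV.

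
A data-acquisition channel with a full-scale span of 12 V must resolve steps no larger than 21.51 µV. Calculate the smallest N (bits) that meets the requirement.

Number of steps required ≥ 12 V / 21.51 µV = 557880.06.
Need 2^N ≥ 557880.06; 2^19 = 524288, 2^20 = 1048576.
Minimum N = 20.

20 bits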